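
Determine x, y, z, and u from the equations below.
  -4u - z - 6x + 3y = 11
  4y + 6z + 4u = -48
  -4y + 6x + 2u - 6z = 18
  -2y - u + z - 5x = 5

x = 1, y = -3, z = -2, u = -6

Row-reduce the augmented matrix:
R1 ← R1 / (-6).
R3 ← R3 − 6·R1.
R4 ← R4 + 5·R1.
R2 ← R2 / (4).
R1 ← R1 + 1/2·R2.
R3 ← R3 + 1·R2.
R4 ← R4 + 9/2·R2.
R3 ← R3 / (-11/2).
R1 ← R1 − 11/12·R3.
R2 ← R2 − 3/2·R3.
R4 ← R4 − 103/12·R3.
R4 ← R4 / (58/11).
R1 ← R1 − 1·R4.
R2 ← R2 − 8/11·R4.
R3 ← R3 − 2/11·R4.
Reading off the reduced rows gives x = 1, y = -3, z = -2, u = -6.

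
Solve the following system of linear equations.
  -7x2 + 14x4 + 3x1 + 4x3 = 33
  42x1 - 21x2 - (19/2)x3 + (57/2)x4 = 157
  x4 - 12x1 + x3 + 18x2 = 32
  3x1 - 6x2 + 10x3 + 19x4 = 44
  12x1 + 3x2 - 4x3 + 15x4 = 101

no solution

Row-reduce:
R1 ← R1 / (3).
R2 ← R2 − 42·R1.
R3 ← R3 + 12·R1.
R4 ← R4 − 3·R1.
R5 ← R5 − 12·R1.
R2 ← R2 / (77).
R1 ← R1 + 7/3·R2.
R3 ← R3 + 10·R2.
R4 ← R4 − 1·R2.
R5 ← R5 − 31·R2.
R3 ← R3 / (654/77).
R1 ← R1 + 43/66·R3.
R2 ← R2 + 131/154·R3.
R4 ← R4 − 1055/154·R3.
R5 ← R5 − 981/154·R3.
R4 ← R4 / (-6950/327).
R1 ← R1 − 2251/981·R4.
R2 ← R2 − 443/327·R4.
R3 ← R3 − 1357/327·R4.
Row 5 reduces to 0 = -3/2, a contradiction. The system is inconsistent.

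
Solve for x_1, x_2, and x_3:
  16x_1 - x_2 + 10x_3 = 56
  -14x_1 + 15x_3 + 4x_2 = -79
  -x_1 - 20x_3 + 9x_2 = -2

x_1 = 4, x_2 = -2, x_3 = -1

Row-reduce the augmented matrix:
R1 ← R1 / (16).
R2 ← R2 + 14·R1.
R3 ← R3 + 1·R1.
R2 ← R2 / (25/8).
R1 ← R1 + 1/16·R2.
R3 ← R3 − 143/16·R2.
R3 ← R3 / (-873/10).
R1 ← R1 − 11/10·R3.
R2 ← R2 − 38/5·R3.
Reading off the reduced rows gives x_1 = 4, x_2 = -2, x_3 = -1.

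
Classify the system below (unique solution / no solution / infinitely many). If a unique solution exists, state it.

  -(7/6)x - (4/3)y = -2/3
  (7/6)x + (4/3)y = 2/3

infinitely many solutions

Row-reduce:
R1 ← R1 / (-7/6).
R2 ← R2 − 7/6·R1.
Rank is 1 with 2 unknowns, leaving y free.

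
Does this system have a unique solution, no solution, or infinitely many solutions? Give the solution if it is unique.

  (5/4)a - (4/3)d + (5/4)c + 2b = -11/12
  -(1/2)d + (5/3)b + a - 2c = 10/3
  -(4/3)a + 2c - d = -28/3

infinitely many solutions

Row-reduce:
R1 ← R1 / (5/4).
R2 ← R2 − 1·R1.
R3 ← R3 + 4/3·R1.
R2 ← R2 / (1/15).
R1 ← R1 − 8/5·R2.
R3 ← R3 − 32/15·R2.
R3 ← R3 / (298/3).
R1 ← R1 − 73·R3.
R2 ← R2 + 45·R3.
Rank is 3 with 4 unknowns, leaving d free.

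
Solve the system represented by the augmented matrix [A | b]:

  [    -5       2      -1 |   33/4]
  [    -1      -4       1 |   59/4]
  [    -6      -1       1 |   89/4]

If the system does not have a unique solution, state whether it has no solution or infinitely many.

Row-reduce the augmented matrix:
R1 ← R1 / (-5).
R2 ← R2 + 1·R1.
R3 ← R3 + 6·R1.
R2 ← R2 / (-22/5).
R1 ← R1 + 2/5·R2.
R3 ← R3 + 17/5·R2.
R3 ← R3 / (14/11).
R1 ← R1 − 1/11·R3.
R2 ← R2 + 3/11·R3.
Reading off the reduced rows gives x_1 = -3, x_2 = -5/2, x_3 = 7/4.

x_1 = -3, x_2 = -5/2, x_3 = 7/4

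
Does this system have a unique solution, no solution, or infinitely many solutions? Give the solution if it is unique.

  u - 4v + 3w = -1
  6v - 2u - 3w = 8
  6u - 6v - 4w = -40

Row-reduce the augmented matrix:
R2 ← R2 + 2·R1.
R3 ← R3 − 6·R1.
R2 ← R2 / (-2).
R1 ← R1 + 4·R2.
R3 ← R3 − 18·R2.
R3 ← R3 / (5).
R1 ← R1 + 3·R3.
R2 ← R2 + 3/2·R3.
Reading off the reduced rows gives u = -1, v = 3, w = 4.

u = -1, v = 3, w = 4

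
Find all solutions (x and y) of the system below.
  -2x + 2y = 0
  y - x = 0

Row-reduce:
R1 ← R1 / (-2).
R2 ← R2 + 1·R1.
Rank is 1 with 2 unknowns, leaving y free.

infinitely many solutions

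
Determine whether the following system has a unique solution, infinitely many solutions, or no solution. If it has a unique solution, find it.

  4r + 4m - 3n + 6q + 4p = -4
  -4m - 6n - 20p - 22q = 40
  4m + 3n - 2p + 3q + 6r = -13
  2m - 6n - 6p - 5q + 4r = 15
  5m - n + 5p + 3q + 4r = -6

Row-reduce:
R1 ← R1 / (4).
R2 ← R2 + 4·R1.
R3 ← R3 − 4·R1.
R4 ← R4 − 2·R1.
R5 ← R5 − 5·R1.
R2 ← R2 / (-9).
R1 ← R1 + 3/4·R2.
R3 ← R3 − 6·R2.
R4 ← R4 + 9/2·R2.
R5 ← R5 − 11/4·R2.
R3 ← R3 / (-50/3).
R1 ← R1 − 7/3·R3.
R2 ← R2 − 16/9·R3.
R5 ← R5 + 44/9·R3.
Swap R4 and R5.
R4 ← R4 / (-269/50).
R1 ← R1 − 23/25·R4.
R2 ← R2 − 8/25·R4.
R3 ← R3 − 41/50·R4.
Row 5 reduces to 0 = -1, a contradiction. The system is inconsistent.

no solution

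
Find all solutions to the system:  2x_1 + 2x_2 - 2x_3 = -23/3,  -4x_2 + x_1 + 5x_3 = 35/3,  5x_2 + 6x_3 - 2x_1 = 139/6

x_1 = -4/3, x_2 = 1/2, x_3 = 3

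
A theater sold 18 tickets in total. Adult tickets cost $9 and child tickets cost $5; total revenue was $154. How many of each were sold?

Let a = adult tickets, c = child tickets.
  a + c = 18
  5c + 9a = 154
From equation 1: a = 18 − c.
Substitute into equation 2 and solve: c = 2.
Then a = 16.

adult tickets: 16, child tickets: 2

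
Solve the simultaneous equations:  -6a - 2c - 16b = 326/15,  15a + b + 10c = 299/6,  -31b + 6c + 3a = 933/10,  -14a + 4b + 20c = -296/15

Row-reduce the augmented matrix:
R1 ← R1 / (-6).
R2 ← R2 − 15·R1.
R3 ← R3 − 3·R1.
R4 ← R4 + 14·R1.
R2 ← R2 / (-39).
R1 ← R1 − 8/3·R2.
R3 ← R3 + 39·R2.
R4 ← R4 − 124/3·R2.
Swap R3 and R4.
R3 ← R3 / (3506/117).
R1 ← R1 − 79/117·R3.
R2 ← R2 + 5/39·R3.
R4 reduces to 0 = 0, so the extra equation is consistent.
Reading off the reduced rows gives a = 13/5, b = -5/2, c = 4/3.

a = 13/5, b = -5/2, c = 4/3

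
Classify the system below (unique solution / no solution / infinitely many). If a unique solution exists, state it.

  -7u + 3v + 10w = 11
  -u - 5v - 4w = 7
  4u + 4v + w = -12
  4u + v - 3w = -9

u = -2, v = -1, w = 0

Row-reduce the augmented matrix:
R1 ← R1 / (-7).
R2 ← R2 + 1·R1.
R3 ← R3 − 4·R1.
R4 ← R4 − 4·R1.
R2 ← R2 / (-38/7).
R1 ← R1 + 3/7·R2.
R3 ← R3 − 40/7·R2.
R4 ← R4 − 19/7·R2.
R1 ← R1 + 1·R3.
R2 ← R2 − 1·R3.
R4 reduces to 0 = 0, so the extra equation is consistent.
Reading off the reduced rows gives u = -2, v = -1, w = 0.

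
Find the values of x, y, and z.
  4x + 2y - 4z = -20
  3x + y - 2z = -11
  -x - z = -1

x = -1, y = -4, z = 2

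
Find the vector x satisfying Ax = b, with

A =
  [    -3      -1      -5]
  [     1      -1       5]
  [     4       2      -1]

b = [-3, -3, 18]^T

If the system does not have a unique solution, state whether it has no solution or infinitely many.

x_1 = 5, x_2 = -2, x_3 = -2

Row-reduce the augmented matrix:
R1 ← R1 / (-3).
R2 ← R2 − 1·R1.
R3 ← R3 − 4·R1.
R2 ← R2 / (-4/3).
R1 ← R1 − 1/3·R2.
R3 ← R3 − 2/3·R2.
R3 ← R3 / (-6).
R1 ← R1 − 5/2·R3.
R2 ← R2 + 5/2·R3.
Reading off the reduced rows gives x_1 = 5, x_2 = -2, x_3 = -2.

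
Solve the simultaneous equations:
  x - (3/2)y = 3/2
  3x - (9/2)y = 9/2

Row-reduce:
R2 ← R2 − 3·R1.
Rank is 1 with 2 unknowns, leaving y free.

infinitely many solutions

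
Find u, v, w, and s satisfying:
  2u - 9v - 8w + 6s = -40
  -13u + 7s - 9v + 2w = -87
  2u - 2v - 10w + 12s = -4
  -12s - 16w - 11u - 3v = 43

u = 1, v = 6, w = -3, s = -2

Row-reduce the augmented matrix:
R1 ← R1 / (2).
R2 ← R2 + 13·R1.
R3 ← R3 − 2·R1.
R4 ← R4 + 11·R1.
R2 ← R2 / (-135/2).
R1 ← R1 + 9/2·R2.
R3 ← R3 − 7·R2.
R4 ← R4 + 105/2·R2.
R3 ← R3 / (-194/27).
R1 ← R1 + 2/3·R3.
R2 ← R2 − 20/27·R3.
R4 ← R4 + 190/9·R3.
R4 ← R4 / (-4503/97).
R1 ← R1 + 517/485·R4.
R2 ← R2 − 208/485·R4.
R3 ← R3 + 727/485·R4.
Reading off the reduced rows gives u = 1, v = 6, w = -3, s = -2.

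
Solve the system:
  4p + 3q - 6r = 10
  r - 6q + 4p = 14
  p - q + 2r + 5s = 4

infinitely many solutions

Row-reduce:
R1 ← R1 / (4).
R2 ← R2 − 4·R1.
R3 ← R3 − 1·R1.
R2 ← R2 / (-9).
R1 ← R1 − 3/4·R2.
R3 ← R3 + 7/4·R2.
R3 ← R3 / (77/36).
R1 ← R1 + 11/12·R3.
R2 ← R2 + 7/9·R3.
Rank is 3 with 4 unknowns, leaving s free.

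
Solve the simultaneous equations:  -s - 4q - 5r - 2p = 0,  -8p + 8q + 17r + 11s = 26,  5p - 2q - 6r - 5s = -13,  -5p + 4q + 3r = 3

Row-reduce:
R1 ← R1 / (-2).
R2 ← R2 + 8·R1.
R3 ← R3 − 5·R1.
R4 ← R4 + 5·R1.
R2 ← R2 / (24).
R1 ← R1 − 2·R2.
R3 ← R3 + 12·R2.
R4 ← R4 − 14·R2.
Swap R3 and R4.
R3 ← R3 / (-73/12).
R1 ← R1 + 7/12·R3.
R2 ← R2 − 37/24·R3.
Rank is 3 with 4 unknowns, leaving s free.

infinitely many solutions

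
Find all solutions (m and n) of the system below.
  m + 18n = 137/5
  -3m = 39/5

m = -13/5, n = 5/3

Row-reduce the augmented matrix:
R2 ← R2 + 3·R1.
R2 ← R2 / (54).
R1 ← R1 − 18·R2.
Reading off the reduced rows gives m = -13/5, n = 5/3.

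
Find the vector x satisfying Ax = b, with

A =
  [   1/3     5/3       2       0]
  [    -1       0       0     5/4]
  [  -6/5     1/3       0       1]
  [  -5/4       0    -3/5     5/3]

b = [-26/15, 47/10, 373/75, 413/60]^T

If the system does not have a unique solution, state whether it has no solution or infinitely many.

x_1 = -11/5, x_2 = 1, x_3 = -4/3, x_4 = 2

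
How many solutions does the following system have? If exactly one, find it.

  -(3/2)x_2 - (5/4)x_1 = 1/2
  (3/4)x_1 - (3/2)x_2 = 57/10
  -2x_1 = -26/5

Row-reduce the augmented matrix:
R1 ← R1 / (-5/4).
R2 ← R2 − 3/4·R1.
R3 ← R3 + 2·R1.
R2 ← R2 / (-12/5).
R1 ← R1 − 6/5·R2.
R3 ← R3 − 12/5·R2.
R3 reduces to 0 = 0, so the extra equation is consistent.
Reading off the reduced rows gives x_1 = 13/5, x_2 = -5/2.

x_1 = 13/5, x_2 = -5/2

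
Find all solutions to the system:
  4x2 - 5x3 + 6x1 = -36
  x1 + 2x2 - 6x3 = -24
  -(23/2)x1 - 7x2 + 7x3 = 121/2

no solution

Row-reduce:
R1 ← R1 / (6).
R2 ← R2 − 1·R1.
R3 ← R3 + 23/2·R1.
R2 ← R2 / (4/3).
R1 ← R1 − 2/3·R2.
R3 ← R3 − 2/3·R2.
Row 3 reduces to 0 = 1/2, a contradiction. The system is inconsistent.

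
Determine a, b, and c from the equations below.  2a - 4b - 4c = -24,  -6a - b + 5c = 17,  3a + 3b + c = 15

Row-reduce the augmented matrix:
R1 ← R1 / (2).
R2 ← R2 + 6·R1.
R3 ← R3 − 3·R1.
R2 ← R2 / (-13).
R1 ← R1 + 2·R2.
R3 ← R3 − 9·R2.
R3 ← R3 / (28/13).
R1 ← R1 + 12/13·R3.
R2 ← R2 − 7/13·R3.
Reading off the reduced rows gives a = 2, b = 1, c = 6.

a = 2, b = 1, c = 6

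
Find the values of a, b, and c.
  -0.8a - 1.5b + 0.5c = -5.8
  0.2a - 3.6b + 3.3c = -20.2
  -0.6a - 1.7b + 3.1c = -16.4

a = 1, b = 2, c = -4

Row-reduce the augmented matrix:
R1 ← R1 / (-4/5).
R2 ← R2 − 1/5·R1.
R3 ← R3 + 3/5·R1.
R2 ← R2 / (-159/40).
R1 ← R1 − 15/8·R2.
R3 ← R3 + 23/40·R2.
R3 ← R3 / (709/318).
R1 ← R1 − 105/106·R3.
R2 ← R2 + 137/159·R3.
Reading off the reduced rows gives a = 1, b = 2, c = -4.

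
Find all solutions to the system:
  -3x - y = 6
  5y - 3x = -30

From equation 1: y = -6 − 3·x.
Substitute into equation 2 and solve: x = 0.
Then y = -6.

x = 0, y = -6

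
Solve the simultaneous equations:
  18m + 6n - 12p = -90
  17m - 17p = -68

infinitely many solutions

Row-reduce:
R1 ← R1 / (18).
R2 ← R2 − 17·R1.
R2 ← R2 / (-17/3).
R1 ← R1 − 1/3·R2.
Rank is 2 with 3 unknowns, leaving p free.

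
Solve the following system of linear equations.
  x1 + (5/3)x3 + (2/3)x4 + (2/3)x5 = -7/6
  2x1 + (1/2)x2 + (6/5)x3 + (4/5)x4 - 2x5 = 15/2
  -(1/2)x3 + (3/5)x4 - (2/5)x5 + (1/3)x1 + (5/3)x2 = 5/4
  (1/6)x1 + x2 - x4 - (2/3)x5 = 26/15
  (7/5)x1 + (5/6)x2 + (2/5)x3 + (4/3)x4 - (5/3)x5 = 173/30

Row-reduce the augmented matrix:
R2 ← R2 − 2·R1.
R3 ← R3 − 1/3·R1.
R4 ← R4 − 1/6·R1.
R5 ← R5 − 7/5·R1.
R2 ← R2 / (1/2).
R3 ← R3 − 5/3·R2.
R4 ← R4 − 1·R2.
R5 ← R5 − 5/6·R2.
R3 ← R3 / (109/18).
R1 ← R1 − 5/3·R3.
R2 ← R2 + 64/15·R3.
R4 ← R4 − 359/90·R3.
R5 ← R5 − 73/45·R3.
R4 ← R4 / (-11971/8175).
R1 ← R1 − 8/109·R4.
R2 ← R2 − 1232/2725·R4.
R3 ← R3 − 194/545·R4.
R5 ← R5 − 5816/8175·R4.
R5 ← R5 / (-62851/179565).
R1 ← R1 + 27190/11971·R5.
R2 ← R2 − 4892/11971·R5.
R3 ← R3 − 17766/11971·R5.
R4 ← R4 − 8341/11971·R5.
Reading off the reduced rows gives x1 = 3, x2 = -3/5, x3 = -3/2, x4 = -1/2, x5 = -2.

x1 = 3, x2 = -3/5, x3 = -3/2, x4 = -1/2, x5 = -2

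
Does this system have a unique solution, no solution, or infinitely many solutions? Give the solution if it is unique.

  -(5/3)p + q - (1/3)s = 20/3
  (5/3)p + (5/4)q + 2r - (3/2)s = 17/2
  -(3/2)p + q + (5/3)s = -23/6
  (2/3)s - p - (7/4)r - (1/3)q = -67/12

p = -3, q = 0, r = 3, s = -5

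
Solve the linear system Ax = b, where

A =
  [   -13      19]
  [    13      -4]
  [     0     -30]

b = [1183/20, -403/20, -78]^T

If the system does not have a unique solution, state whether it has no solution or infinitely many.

x_1 = -3/4, x_2 = 13/5

Row-reduce the augmented matrix:
R1 ← R1 / (-13).
R2 ← R2 − 13·R1.
R2 ← R2 / (15).
R1 ← R1 + 19/13·R2.
R3 ← R3 + 30·R2.
R3 reduces to 0 = 0, so the extra equation is consistent.
Reading off the reduced rows gives x_1 = -3/4, x_2 = 13/5.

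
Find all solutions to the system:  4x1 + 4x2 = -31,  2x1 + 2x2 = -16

no solution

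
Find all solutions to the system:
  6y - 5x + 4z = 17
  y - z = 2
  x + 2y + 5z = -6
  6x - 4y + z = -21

no solution

Row-reduce:
R1 ← R1 / (-5).
R3 ← R3 − 1·R1.
R4 ← R4 − 6·R1.
R1 ← R1 + 6/5·R2.
R3 ← R3 − 16/5·R2.
R4 ← R4 − 16/5·R2.
R3 ← R3 / (9).
R1 ← R1 + 2·R3.
R2 ← R2 + 1·R3.
R4 ← R4 − 9·R3.
Row 4 reduces to 0 = 2, a contradiction. The system is inconsistent.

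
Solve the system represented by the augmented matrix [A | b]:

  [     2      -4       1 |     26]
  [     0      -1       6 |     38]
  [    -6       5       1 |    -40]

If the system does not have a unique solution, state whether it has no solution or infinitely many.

x_1 = 6, x_2 = -2, x_3 = 6

Row-reduce the augmented matrix:
R1 ← R1 / (2).
R3 ← R3 + 6·R1.
R2 ← R2 / (-1).
R1 ← R1 + 2·R2.
R3 ← R3 + 7·R2.
R3 ← R3 / (-38).
R1 ← R1 + 23/2·R3.
R2 ← R2 + 6·R3.
Reading off the reduced rows gives x_1 = 6, x_2 = -2, x_3 = 6.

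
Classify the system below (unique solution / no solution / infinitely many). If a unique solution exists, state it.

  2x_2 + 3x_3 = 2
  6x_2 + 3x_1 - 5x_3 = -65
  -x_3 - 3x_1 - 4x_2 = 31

Row-reduce the augmented matrix:
Swap R1 and R2.
R1 ← R1 / (3).
R3 ← R3 + 3·R1.
R2 ← R2 / (2).
R1 ← R1 − 2·R2.
R3 ← R3 − 2·R2.
R3 ← R3 / (-9).
R1 ← R1 + 14/3·R3.
R2 ← R2 − 3/2·R3.
Reading off the reduced rows gives x_1 = -5, x_2 = -5, x_3 = 4.

x_1 = -5, x_2 = -5, x_3 = 4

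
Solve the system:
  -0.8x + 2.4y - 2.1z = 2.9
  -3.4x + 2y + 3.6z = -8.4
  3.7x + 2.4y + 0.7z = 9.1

Row-reduce the augmented matrix:
R1 ← R1 / (-4/5).
R2 ← R2 + 17/5·R1.
R3 ← R3 − 37/10·R1.
R2 ← R2 / (-41/5).
R1 ← R1 + 3·R2.
R3 ← R3 − 27/2·R2.
R3 ← R3 / (19037/1640).
R1 ← R1 + 321/164·R3.
R2 ← R2 + 501/328·R3.
Reading off the reduced rows gives x = 2, y = 1, z = -1.

x = 2, y = 1, z = -1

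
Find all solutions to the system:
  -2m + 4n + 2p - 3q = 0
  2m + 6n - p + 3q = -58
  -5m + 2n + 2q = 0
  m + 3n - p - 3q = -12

Row-reduce the augmented matrix:
R1 ← R1 / (-2).
R2 ← R2 − 2·R1.
R3 ← R3 + 5·R1.
R4 ← R4 − 1·R1.
R2 ← R2 / (10).
R1 ← R1 + 2·R2.
R3 ← R3 + 8·R2.
R4 ← R4 − 5·R2.
R3 ← R3 / (-21/5).
R1 ← R1 + 4/5·R3.
R2 ← R2 − 1/10·R3.
R4 ← R4 + 1/2·R3.
R4 ← R4 / (-473/84).
R1 ← R1 + 13/42·R4.
R2 ← R2 − 19/84·R4.
R3 ← R3 + 95/42·R4.
Reading off the reduced rows gives m = -4, n = -6, p = 2, q = -4.

m = -4, n = -6, p = 2, q = -4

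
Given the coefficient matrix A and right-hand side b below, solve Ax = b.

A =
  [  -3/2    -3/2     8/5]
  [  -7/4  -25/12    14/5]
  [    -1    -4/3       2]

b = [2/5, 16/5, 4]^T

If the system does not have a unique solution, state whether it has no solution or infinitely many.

no solution

Row-reduce:
R1 ← R1 / (-3/2).
R2 ← R2 + 7/4·R1.
R3 ← R3 + 1·R1.
R2 ← R2 / (-1/3).
R1 ← R1 − 1·R2.
R3 ← R3 + 1/3·R2.
Row 3 reduces to 0 = 1, a contradiction. The system is inconsistent.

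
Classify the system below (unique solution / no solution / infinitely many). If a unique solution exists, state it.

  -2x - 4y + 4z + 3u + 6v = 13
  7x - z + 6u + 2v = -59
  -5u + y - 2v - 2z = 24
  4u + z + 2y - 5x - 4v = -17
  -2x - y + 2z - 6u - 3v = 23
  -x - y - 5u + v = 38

x = -6, y = -3, z = -5, u = -5, v = 4

Row-reduce the augmented matrix:
R1 ← R1 / (-2).
R2 ← R2 − 7·R1.
R4 ← R4 + 5·R1.
R5 ← R5 + 2·R1.
R6 ← R6 + 1·R1.
R2 ← R2 / (-14).
R1 ← R1 − 2·R2.
R3 ← R3 − 1·R2.
R4 ← R4 − 12·R2.
R5 ← R5 − 3·R2.
R6 ← R6 − 1·R2.
R3 ← R3 / (-15/14).
R1 ← R1 + 1/7·R3.
R2 ← R2 + 13/14·R3.
R4 ← R4 − 15/7·R3.
R5 ← R5 − 11/14·R3.
R6 ← R6 + 15/14·R3.
R4 ← R4 / (3).
R1 ← R1 − 41/30·R4.
R2 ← R2 − 32/15·R4.
R3 ← R3 − 107/30·R4.
R5 ← R5 + 124/15·R4.
R6 ← R6 + 3/2·R4.
R5 ← R5 / (-13/3).
R1 ← R1 − 1/3·R5.
R2 ← R2 + 4/3·R5.
R3 ← R3 − 1/3·R5.
R6 reduces to 0 = 0, so the extra equation is consistent.
Reading off the reduced rows gives x = -6, y = -3, z = -5, u = -5, v = 4.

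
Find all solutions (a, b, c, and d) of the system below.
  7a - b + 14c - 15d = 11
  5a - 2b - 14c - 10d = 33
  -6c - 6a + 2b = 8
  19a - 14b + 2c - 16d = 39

Row-reduce the augmented matrix:
R1 ← R1 / (7).
R2 ← R2 − 5·R1.
R3 ← R3 + 6·R1.
R4 ← R4 − 19·R1.
R2 ← R2 / (-9/7).
R1 ← R1 + 1/7·R2.
R3 ← R3 − 8/7·R2.
R4 ← R4 + 79/7·R2.
R3 ← R3 / (-46/3).
R1 ← R1 − 14/3·R3.
R2 ← R2 − 56/3·R3.
R4 ← R4 − 524/3·R3.
R4 ← R4 / (-2778/23).
R1 ← R1 + 410/69·R4.
R2 ← R2 + 355/23·R4.
R3 ← R3 − 55/69·R4.
Reading off the reduced rows gives a = -1, b = -2, c = -1, d = -2.

a = -1, b = -2, c = -1, d = -2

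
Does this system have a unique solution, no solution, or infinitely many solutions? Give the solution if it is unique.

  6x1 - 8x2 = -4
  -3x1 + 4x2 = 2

Row-reduce:
R1 ← R1 / (6).
R2 ← R2 + 3·R1.
Rank is 1 with 2 unknowns, leaving x2 free.

infinitely many solutions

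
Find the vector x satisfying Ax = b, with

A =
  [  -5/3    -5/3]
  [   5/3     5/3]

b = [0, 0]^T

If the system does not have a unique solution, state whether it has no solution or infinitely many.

infinitely many solutions

Row-reduce:
R1 ← R1 / (-5/3).
R2 ← R2 − 5/3·R1.
Rank is 1 with 2 unknowns, leaving x_2 free.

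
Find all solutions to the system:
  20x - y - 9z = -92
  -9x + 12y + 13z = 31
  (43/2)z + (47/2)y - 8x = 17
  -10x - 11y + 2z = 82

no solution

Row-reduce:
R1 ← R1 / (20).
R2 ← R2 + 9·R1.
R3 ← R3 + 8·R1.
R4 ← R4 + 10·R1.
R2 ← R2 / (231/20).
R1 ← R1 + 1/20·R2.
R3 ← R3 − 231/10·R2.
R4 ← R4 + 23/2·R2.
Swap R3 and R4.
R3 ← R3 / (1481/231).
R1 ← R1 + 95/231·R3.
R2 ← R2 − 179/231·R3.
Row 4 reduces to 0 = 1, a contradiction. The system is inconsistent.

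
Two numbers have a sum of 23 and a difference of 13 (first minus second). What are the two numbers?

first number: 18, second number: 5

Let x = first number, y = second number.
  x + y = 23
  x - y = 13
Row-reduce the augmented matrix:
R2 ← R2 − 1·R1.
R2 ← R2 / (-2).
R1 ← R1 − 1·R2.
Reading off the reduced rows gives x = 18, y = 5.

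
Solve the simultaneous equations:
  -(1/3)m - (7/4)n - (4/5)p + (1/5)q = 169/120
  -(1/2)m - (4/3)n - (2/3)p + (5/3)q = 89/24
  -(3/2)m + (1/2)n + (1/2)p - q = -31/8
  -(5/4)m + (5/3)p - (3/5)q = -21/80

Row-reduce the augmented matrix:
R1 ← R1 / (-1/3).
R2 ← R2 + 1/2·R1.
R3 ← R3 + 3/2·R1.
R4 ← R4 + 5/4·R1.
R2 ← R2 / (31/24).
R1 ← R1 − 21/4·R2.
R3 ← R3 − 67/8·R2.
R4 ← R4 − 105/16·R2.
R3 ← R3 / (199/310).
R1 ← R1 − 36/155·R3.
R2 ← R2 − 64/155·R3.
R4 ← R4 − 182/93·R3.
R4 ← R4 / (48781/1990).
R1 ← R1 + 450/199·R4.
R2 ← R2 − 1588/199·R4.
R3 ← R3 + 3336/199·R4.
Reading off the reduced rows gives m = 5/4, n = -3/2, p = 3/2, q = 2.

m = 5/4, n = -3/2, p = 3/2, q = 2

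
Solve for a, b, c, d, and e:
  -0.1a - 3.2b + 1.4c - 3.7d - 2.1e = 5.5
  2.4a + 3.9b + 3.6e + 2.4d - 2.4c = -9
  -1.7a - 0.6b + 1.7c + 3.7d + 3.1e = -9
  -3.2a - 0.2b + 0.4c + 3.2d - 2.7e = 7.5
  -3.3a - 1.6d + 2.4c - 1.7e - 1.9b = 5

Row-reduce the augmented matrix:
R1 ← R1 / (-1/10).
R2 ← R2 − 12/5·R1.
R3 ← R3 + 17/10·R1.
R4 ← R4 + 16/5·R1.
R5 ← R5 + 33/10·R1.
R2 ← R2 / (-729/10).
R1 ← R1 − 32·R2.
R3 ← R3 − 269/5·R2.
R4 ← R4 − 511/5·R2.
R5 ← R5 − 1037/10·R2.
R3 ← R3 / (2249/2430).
R1 ← R1 + 74/243·R3.
R2 ← R2 + 104/243·R3.
R4 ← R4 + 802/1215·R3.
R5 ← R5 − 707/1215·R3.
R4 ← R4 / (28084/11245).
R1 ← R1 − 17/2249·R4.
R2 ← R2 − 432/173·R4.
R3 ← R3 − 6894/2249·R4.
R5 ← R5 + 18835/4498·R4.
R5 ← R5 / (177831/112336).
R1 ← R1 − 6123/3304·R5.
R2 ← R2 − 4798/7021·R5.
R3 ← R3 − 62805/28084·R5.
R4 ← R4 − 43397/56168·R5.
Reading off the reduced rows gives a = -3, b = -2, c = -5, d = -1, e = -1.

a = -3, b = -2, c = -5, d = -1, e = -1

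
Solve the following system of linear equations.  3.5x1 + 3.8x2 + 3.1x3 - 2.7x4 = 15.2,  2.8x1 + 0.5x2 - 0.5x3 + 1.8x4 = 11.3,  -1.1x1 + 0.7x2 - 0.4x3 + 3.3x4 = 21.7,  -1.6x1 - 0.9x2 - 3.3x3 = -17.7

Row-reduce the augmented matrix:
R1 ← R1 / (7/2).
R2 ← R2 − 14/5·R1.
R3 ← R3 + 11/10·R1.
R4 ← R4 + 8/5·R1.
R2 ← R2 / (-127/50).
R1 ← R1 − 38/35·R2.
R3 ← R3 − 663/350·R2.
R4 ← R4 − 293/350·R2.
R3 ← R3 / (-7326/4445).
R1 ← R1 + 345/889·R3.
R2 ← R2 − 149/127·R3.
R4 ← R4 + 2547/889·R3.
R4 ← R4 / (-345/37).
R1 ← R1 + 13/37·R4.
R2 ← R2 − 254/111·R4.
R3 ← R3 + 364/111·R4.
Reading off the reduced rows gives x1 = 0, x2 = 5, x3 = 4, x4 = 6.

x1 = 0, x2 = 5, x3 = 4, x4 = 6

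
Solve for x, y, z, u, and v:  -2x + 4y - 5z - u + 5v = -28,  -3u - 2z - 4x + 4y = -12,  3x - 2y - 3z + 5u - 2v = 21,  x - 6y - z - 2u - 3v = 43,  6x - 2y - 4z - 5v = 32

x = -1, y = -5, z = -2, u = 0, v = -4

Row-reduce the augmented matrix:
R1 ← R1 / (-2).
R2 ← R2 + 4·R1.
R3 ← R3 − 3·R1.
R4 ← R4 − 1·R1.
R5 ← R5 − 6·R1.
R2 ← R2 / (-4).
R1 ← R1 + 2·R2.
R3 ← R3 − 4·R2.
R4 ← R4 + 4·R2.
R5 ← R5 − 10·R2.
R3 ← R3 / (-5/2).
R1 ← R1 + 3/2·R3.
R2 ← R2 + 2·R3.
R4 ← R4 + 23/2·R3.
R5 ← R5 − 1·R3.
R4 ← R4 / (-13).
R1 ← R1 + 1/2·R4.
R2 ← R2 + 7/4·R4.
R3 ← R3 + 1·R4.
R5 ← R5 + 9/2·R4.
R5 ← R5 / (-3543/130).
R1 ← R1 − 105/26·R5.
R2 ← R2 − 529/260·R5.
R3 ← R3 + 34/65·R5.
R4 ← R4 + 151/65·R5.
Reading off the reduced rows gives x = -1, y = -5, z = -2, u = 0, v = -4.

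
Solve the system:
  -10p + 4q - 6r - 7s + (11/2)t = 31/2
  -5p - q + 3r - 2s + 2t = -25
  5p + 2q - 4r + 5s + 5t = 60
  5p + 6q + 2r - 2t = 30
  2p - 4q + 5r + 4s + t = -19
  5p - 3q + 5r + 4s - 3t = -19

no solution

Row-reduce:
R1 ← R1 / (-10).
R2 ← R2 + 5·R1.
R3 ← R3 − 5·R1.
R4 ← R4 − 5·R1.
R5 ← R5 − 2·R1.
R6 ← R6 − 5·R1.
R2 ← R2 / (-3).
R1 ← R1 + 2/5·R2.
R3 ← R3 − 4·R2.
R4 ← R4 − 8·R2.
R5 ← R5 + 16/5·R2.
R6 ← R6 + 1·R2.
R1 ← R1 + 1/5·R3.
R2 ← R2 + 2·R3.
R4 ← R4 − 15·R3.
R5 ← R5 + 13/5·R3.
R4 ← R4 / (-52).
R1 ← R1 − 6/5·R4.
R2 ← R2 − 13/2·R4.
R3 ← R3 − 7/2·R4.
R5 ← R5 − 101/10·R4.
R5 ← R5 / (563/1040).
R1 ← R1 + 381/260·R5.
R2 ← R2 − 15/16·R5.
R3 ← R3 + 31/208·R5.
R4 ← R4 − 205/104·R5.
Row 6 reduces to 0 = -1/3, a contradiction. The system is inconsistent.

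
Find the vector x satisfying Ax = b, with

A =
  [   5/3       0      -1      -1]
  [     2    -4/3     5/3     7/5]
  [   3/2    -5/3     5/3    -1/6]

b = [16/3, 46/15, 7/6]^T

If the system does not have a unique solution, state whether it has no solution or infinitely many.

infinitely many solutions

Row-reduce:
R1 ← R1 / (5/3).
R2 ← R2 − 2·R1.
R3 ← R3 − 3/2·R1.
R2 ← R2 / (-4/3).
R3 ← R3 + 5/3·R2.
R3 ← R3 / (-61/60).
R1 ← R1 + 3/5·R3.
R2 ← R2 + 43/20·R3.
Rank is 3 with 4 unknowns, leaving x_4 free.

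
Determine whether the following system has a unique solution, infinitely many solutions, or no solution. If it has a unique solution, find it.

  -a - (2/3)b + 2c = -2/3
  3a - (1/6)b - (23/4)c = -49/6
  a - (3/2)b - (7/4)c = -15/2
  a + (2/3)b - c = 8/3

no solution

Row-reduce:
R1 ← R1 / (-1).
R2 ← R2 − 3·R1.
R3 ← R3 − 1·R1.
R4 ← R4 − 1·R1.
R2 ← R2 / (-13/6).
R1 ← R1 − 2/3·R2.
R3 ← R3 + 13/6·R2.
Swap R3 and R4.
R1 ← R1 + 25/13·R3.
R2 ← R2 + 3/26·R3.
Row 4 reduces to 0 = 2, a contradiction. The system is inconsistent.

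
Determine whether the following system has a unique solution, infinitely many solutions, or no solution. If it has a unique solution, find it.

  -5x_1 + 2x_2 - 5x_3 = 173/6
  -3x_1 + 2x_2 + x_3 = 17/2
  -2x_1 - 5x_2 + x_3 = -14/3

Row-reduce the augmented matrix:
R1 ← R1 / (-5).
R2 ← R2 + 3·R1.
R3 ← R3 + 2·R1.
R2 ← R2 / (4/5).
R1 ← R1 + 2/5·R2.
R3 ← R3 + 29/5·R2.
R3 ← R3 / (32).
R1 ← R1 − 3·R3.
R2 ← R2 − 5·R3.
Reading off the reduced rows gives x_1 = -8/3, x_2 = 3/2, x_3 = -5/2.

x_1 = -8/3, x_2 = 3/2, x_3 = -5/2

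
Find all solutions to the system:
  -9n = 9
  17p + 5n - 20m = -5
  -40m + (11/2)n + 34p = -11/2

Row-reduce:
Swap R1 and R2.
R1 ← R1 / (-20).
R3 ← R3 + 40·R1.
R2 ← R2 / (-9).
R1 ← R1 + 1/4·R2.
R3 ← R3 + 9/2·R2.
Rank is 2 with 3 unknowns, leaving p free.

infinitely many solutions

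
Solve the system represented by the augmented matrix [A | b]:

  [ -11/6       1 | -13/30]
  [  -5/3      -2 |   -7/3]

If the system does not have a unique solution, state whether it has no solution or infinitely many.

x_1 = 3/5, x_2 = 2/3

From equation 1: x_2 = -13/30 + 11/6·x_1.
Substitute into equation 2 and solve: x_1 = 3/5.
Then x_2 = 2/3.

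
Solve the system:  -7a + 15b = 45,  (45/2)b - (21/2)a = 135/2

infinitely many solutions

Row-reduce:
R1 ← R1 / (-7).
R2 ← R2 + 21/2·R1.
Rank is 1 with 2 unknowns, leaving b free.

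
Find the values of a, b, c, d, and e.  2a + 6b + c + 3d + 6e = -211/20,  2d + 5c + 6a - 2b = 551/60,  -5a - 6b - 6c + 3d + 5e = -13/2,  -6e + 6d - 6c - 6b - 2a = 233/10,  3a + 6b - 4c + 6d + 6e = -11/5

a = 8/5, b = -2/3, c = -3/4, d = 1, e = -2

Row-reduce the augmented matrix:
R1 ← R1 / (2).
R2 ← R2 − 6·R1.
R3 ← R3 + 5·R1.
R4 ← R4 + 2·R1.
R5 ← R5 − 3·R1.
R2 ← R2 / (-20).
R1 ← R1 − 3·R2.
R3 ← R3 − 9·R2.
R5 ← R5 + 3·R2.
R3 ← R3 / (-13/5).
R1 ← R1 − 4/5·R3.
R2 ← R2 + 1/10·R3.
R4 ← R4 + 5·R3.
R5 ← R5 + 29/5·R3.
R4 ← R4 / (-267/52).
R1 ← R1 − 141/52·R4.
R2 ← R2 − 7/104·R4.
R3 ← R3 + 147/52·R4.
R5 ← R5 + 180/13·R4.
R5 ← R5 / (3103/89).
R1 ← R1 + 723/89·R5.
R2 ← R2 − 38/267·R5.
R3 ← R3 − 714/89·R5.
R4 ← R4 − 1190/267·R5.
Reading off the reduced rows gives a = 8/5, b = -2/3, c = -3/4, d = 1, e = -2.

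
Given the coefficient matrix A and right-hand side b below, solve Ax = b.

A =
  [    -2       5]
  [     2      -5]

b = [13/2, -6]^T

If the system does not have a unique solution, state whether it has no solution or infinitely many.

Row-reduce:
R1 ← R1 / (-2).
R2 ← R2 − 2·R1.
Row 2 reduces to 0 = 1/2, a contradiction. The system is inconsistent.

no solution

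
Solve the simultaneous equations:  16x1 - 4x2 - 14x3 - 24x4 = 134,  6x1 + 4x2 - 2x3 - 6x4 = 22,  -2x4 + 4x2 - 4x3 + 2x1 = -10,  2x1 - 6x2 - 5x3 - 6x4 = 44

Row-reduce:
R1 ← R1 / (16).
R2 ← R2 − 6·R1.
R3 ← R3 − 2·R1.
R4 ← R4 − 2·R1.
R2 ← R2 / (11/2).
R1 ← R1 + 1/4·R2.
R3 ← R3 − 9/2·R2.
R4 ← R4 + 11/2·R2.
R3 ← R3 / (-54/11).
R1 ← R1 + 8/11·R3.
R2 ← R2 − 13/22·R3.
Row 4 reduces to 0 = -1, a contradiction. The system is inconsistent.

no solution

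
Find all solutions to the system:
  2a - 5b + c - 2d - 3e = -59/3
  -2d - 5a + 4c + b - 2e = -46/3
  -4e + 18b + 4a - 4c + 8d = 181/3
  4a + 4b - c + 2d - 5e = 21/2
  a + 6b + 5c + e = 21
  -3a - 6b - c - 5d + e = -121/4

Row-reduce the augmented matrix:
R1 ← R1 / (2).
R2 ← R2 + 5·R1.
R3 ← R3 − 4·R1.
R4 ← R4 − 4·R1.
R5 ← R5 − 1·R1.
R6 ← R6 + 3·R1.
R2 ← R2 / (-23/2).
R1 ← R1 + 5/2·R2.
R3 ← R3 − 28·R2.
R4 ← R4 − 14·R2.
R5 ← R5 − 17/2·R2.
R6 ← R6 + 27/2·R2.
R3 ← R3 / (226/23).
R1 ← R1 + 21/23·R3.
R2 ← R2 + 13/23·R3.
R4 ← R4 − 113/23·R3.
R5 ← R5 − 214/23·R3.
R6 ← R6 + 164/23·R3.
Swap R4 and R5.
R4 ← R4 / (68/113).
R1 ← R1 − 6/113·R4.
R2 ← R2 − 36/113·R4.
R3 ← R3 + 58/113·R4.
R6 ← R6 + 389/113·R4.
Swap R5 and R6.
R5 ← R5 / (2751/34).
R1 ← R1 + 47/17·R5.
R2 ← R2 + 146/17·R5.
R3 ← R3 − 188/17·R5.
R4 ← R4 − 875/34·R5.
R6 reduces to 0 = 0, so the extra equation is consistent.
Reading off the reduced rows gives a = 2, b = 5/2, c = 1/3, d = 9/4, e = 7/3.

a = 2, b = 5/2, c = 1/3, d = 9/4, e = 7/3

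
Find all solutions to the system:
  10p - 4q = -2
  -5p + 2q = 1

Row-reduce:
R1 ← R1 / (10).
R2 ← R2 + 5·R1.
Rank is 1 with 2 unknowns, leaving q free.

infinitely many solutions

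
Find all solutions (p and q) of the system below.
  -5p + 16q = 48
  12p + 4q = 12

Row-reduce the augmented matrix:
R1 ← R1 / (-5).
R2 ← R2 − 12·R1.
R2 ← R2 / (212/5).
R1 ← R1 + 16/5·R2.
Reading off the reduced rows gives p = 0, q = 3.

p = 0, q = 3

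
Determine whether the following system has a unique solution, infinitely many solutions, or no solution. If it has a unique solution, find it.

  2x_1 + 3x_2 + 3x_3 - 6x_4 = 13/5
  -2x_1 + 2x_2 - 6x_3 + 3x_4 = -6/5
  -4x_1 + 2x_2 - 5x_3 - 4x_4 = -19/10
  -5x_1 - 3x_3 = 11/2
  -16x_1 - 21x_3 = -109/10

x_1 = -13/5, x_2 = 5/2, x_3 = 5/2, x_4 = 6/5

Row-reduce the augmented matrix:
R1 ← R1 / (2).
R2 ← R2 + 2·R1.
R3 ← R3 + 4·R1.
R4 ← R4 + 5·R1.
R5 ← R5 + 16·R1.
R2 ← R2 / (5).
R1 ← R1 − 3/2·R2.
R3 ← R3 − 8·R2.
R4 ← R4 − 15/2·R2.
R5 ← R5 − 24·R2.
R3 ← R3 / (29/5).
R1 ← R1 − 12/5·R3.
R2 ← R2 + 3/5·R3.
R4 ← R4 − 9·R3.
R5 ← R5 − 87/5·R3.
R4 ← R4 / (399/58).
R1 ← R1 − 147/58·R4.
R2 ← R2 + 51/29·R4.
R3 ← R3 + 56/29·R4.
R5 reduces to 0 = 0, so the extra equation is consistent.
Reading off the reduced rows gives x_1 = -13/5, x_2 = 5/2, x_3 = 5/2, x_4 = 6/5.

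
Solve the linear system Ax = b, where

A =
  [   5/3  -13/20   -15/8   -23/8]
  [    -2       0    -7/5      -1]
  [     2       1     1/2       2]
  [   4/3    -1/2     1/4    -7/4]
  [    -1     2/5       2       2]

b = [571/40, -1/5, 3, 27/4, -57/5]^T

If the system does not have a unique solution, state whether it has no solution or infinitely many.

no solution

Row-reduce:
R1 ← R1 / (5/3).
R2 ← R2 + 2·R1.
R3 ← R3 − 2·R1.
R4 ← R4 − 4/3·R1.
R5 ← R5 + 1·R1.
R2 ← R2 / (-39/50).
R1 ← R1 + 39/100·R2.
R3 ← R3 − 89/50·R2.
R4 ← R4 − 1/50·R2.
R5 ← R5 − 1/100·R2.
R3 ← R3 / (-1088/195).
R1 ← R1 − 7/10·R3.
R2 ← R2 − 365/78·R3.
R4 ← R4 − 323/195·R3.
R5 ← R5 − 323/390·R3.
R4 ← R4 / (-123/128).
R1 ← R1 + 393/4352·R4.
R2 ← R2 − 7655/4352·R4.
R3 ← R3 − 1835/2176·R4.
R5 ← R5 + 123/256·R4.
Row 5 reduces to 0 = -1/2, a contradiction. The system is inconsistent.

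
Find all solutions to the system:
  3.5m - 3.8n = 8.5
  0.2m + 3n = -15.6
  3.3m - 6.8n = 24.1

Row-reduce the augmented matrix:
R1 ← R1 / (7/2).
R2 ← R2 − 1/5·R1.
R3 ← R3 − 33/10·R1.
R2 ← R2 / (563/175).
R1 ← R1 + 38/35·R2.
R3 ← R3 + 563/175·R2.
R3 reduces to 0 = 0, so the extra equation is consistent.
Reading off the reduced rows gives m = -3, n = -5.

m = -3, n = -5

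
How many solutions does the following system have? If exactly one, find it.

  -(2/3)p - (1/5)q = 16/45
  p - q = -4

From equation 2: p = -4 + q.
Substitute into equation 1 and solve: q = 8/3.
Then p = -4/3.

p = -4/3, q = 8/3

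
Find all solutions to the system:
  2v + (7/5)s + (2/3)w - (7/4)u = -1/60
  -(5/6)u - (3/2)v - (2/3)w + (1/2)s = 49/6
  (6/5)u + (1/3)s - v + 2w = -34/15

infinitely many solutions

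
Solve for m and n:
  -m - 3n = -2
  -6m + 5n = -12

From equation 1: m = 2 − 3·n.
Substitute into equation 2 and solve: n = 0.
Then m = 2.

m = 2, n = 0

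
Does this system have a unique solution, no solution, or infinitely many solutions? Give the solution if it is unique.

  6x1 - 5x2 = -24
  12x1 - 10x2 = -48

Row-reduce:
R1 ← R1 / (6).
R2 ← R2 − 12·R1.
Rank is 1 with 2 unknowns, leaving x2 free.

infinitely many solutions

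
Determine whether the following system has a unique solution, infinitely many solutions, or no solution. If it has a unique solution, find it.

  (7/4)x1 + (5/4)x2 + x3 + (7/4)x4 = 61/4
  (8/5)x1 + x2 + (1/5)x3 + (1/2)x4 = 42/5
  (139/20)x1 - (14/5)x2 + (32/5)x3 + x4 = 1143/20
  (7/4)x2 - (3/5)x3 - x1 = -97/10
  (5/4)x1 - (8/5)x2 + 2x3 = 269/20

Row-reduce the augmented matrix:
R1 ← R1 / (7/4).
R2 ← R2 − 8/5·R1.
R3 ← R3 − 139/20·R1.
R4 ← R4 + 1·R1.
R5 ← R5 − 5/4·R1.
R2 ← R2 / (-1/7).
R1 ← R1 − 5/7·R2.
R3 ← R3 + 1087/140·R2.
R4 ← R4 − 69/28·R2.
R5 ← R5 + 349/140·R2.
R3 ← R3 / (165/4).
R1 ← R1 + 3·R3.
R2 ← R2 − 5·R3.
R4 ← R4 + 247/20·R3.
R5 ← R5 − 55/4·R3.
R4 ← R4 / (-51071/27500).
R1 ← R1 + 804/1375·R4.
R2 ← R2 − 323/275·R4.
R3 ← R3 − 3589/2750·R4.
R5 reduces to 0 = 0, so the extra equation is consistent.
Reading off the reduced rows gives x1 = 5, x2 = -2, x3 = 2, x4 = 4.

x1 = 5, x2 = -2, x3 = 2, x4 = 4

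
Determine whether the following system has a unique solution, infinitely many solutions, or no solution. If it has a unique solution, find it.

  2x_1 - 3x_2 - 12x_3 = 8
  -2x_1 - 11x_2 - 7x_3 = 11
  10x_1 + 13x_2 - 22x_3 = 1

no solution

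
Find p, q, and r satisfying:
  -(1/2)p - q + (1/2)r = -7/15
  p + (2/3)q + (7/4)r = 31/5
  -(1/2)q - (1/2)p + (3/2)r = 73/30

p = 4/3, q = 1, r = 12/5

Row-reduce the augmented matrix:
R1 ← R1 / (-1/2).
R2 ← R2 − 1·R1.
R3 ← R3 + 1/2·R1.
R2 ← R2 / (-4/3).
R1 ← R1 − 2·R2.
R3 ← R3 − 1/2·R2.
R3 ← R3 / (65/32).
R1 ← R1 − 25/8·R3.
R2 ← R2 + 33/16·R3.
Reading off the reduced rows gives p = 4/3, q = 1, r = 12/5.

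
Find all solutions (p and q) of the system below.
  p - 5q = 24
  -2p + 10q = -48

infinitely many solutions

Row-reduce:
R2 ← R2 + 2·R1.
Rank is 1 with 2 unknowns, leaving q free.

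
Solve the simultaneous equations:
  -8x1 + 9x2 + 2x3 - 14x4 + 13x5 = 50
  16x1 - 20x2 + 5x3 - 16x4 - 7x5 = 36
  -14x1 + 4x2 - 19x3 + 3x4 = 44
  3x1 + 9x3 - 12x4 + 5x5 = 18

infinitely many solutions

Row-reduce:
R1 ← R1 / (-8).
R2 ← R2 − 16·R1.
R3 ← R3 + 14·R1.
R4 ← R4 − 3·R1.
R2 ← R2 / (-2).
R1 ← R1 + 9/8·R2.
R3 ← R3 + 47/4·R2.
R4 ← R4 − 27/8·R2.
R3 ← R3 / (-603/8).
R1 ← R1 + 85/16·R3.
R2 ← R2 + 9/2·R3.
R4 ← R4 − 399/16·R3.
R4 ← R4 / (1255/402).
R1 ← R1 − 7649/1206·R4.
R2 ← R2 − 330/67·R4.
R3 ← R3 + 2288/603·R4.
Rank is 4 with 5 unknowns, leaving x5 free.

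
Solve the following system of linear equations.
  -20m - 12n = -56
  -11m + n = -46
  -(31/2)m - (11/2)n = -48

no solution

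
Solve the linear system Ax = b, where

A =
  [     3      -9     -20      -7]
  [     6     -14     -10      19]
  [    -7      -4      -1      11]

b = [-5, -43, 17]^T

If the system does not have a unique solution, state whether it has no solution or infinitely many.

Row-reduce:
R1 ← R1 / (3).
R2 ← R2 − 6·R1.
R3 ← R3 + 7·R1.
R2 ← R2 / (4).
R1 ← R1 + 3·R2.
R3 ← R3 + 25·R2.
R3 ← R3 / (839/6).
R1 ← R1 − 95/6·R3.
R2 ← R2 − 15/2·R3.
Rank is 3 with 4 unknowns, leaving x_4 free.

infinitely many solutions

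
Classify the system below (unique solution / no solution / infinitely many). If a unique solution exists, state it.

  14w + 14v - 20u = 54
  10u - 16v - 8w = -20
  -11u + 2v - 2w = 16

Row-reduce the augmented matrix:
R1 ← R1 / (-20).
R2 ← R2 − 10·R1.
R3 ← R3 + 11·R1.
R2 ← R2 / (-9).
R1 ← R1 + 7/10·R2.
R3 ← R3 + 57/10·R2.
R3 ← R3 / (-136/15).
R1 ← R1 + 28/45·R3.
R2 ← R2 − 1/9·R3.
Reading off the reduced rows gives u = -2, v = -1, w = 2.

u = -2, v = -1, w = 2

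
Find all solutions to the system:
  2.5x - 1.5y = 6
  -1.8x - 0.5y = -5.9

x = 3, y = 1

Row-reduce the augmented matrix:
R1 ← R1 / (5/2).
R2 ← R2 + 9/5·R1.
R2 ← R2 / (-79/50).
R1 ← R1 + 3/5·R2.
Reading off the reduced rows gives x = 3, y = 1.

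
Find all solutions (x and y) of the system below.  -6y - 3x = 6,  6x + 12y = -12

Row-reduce:
R1 ← R1 / (-3).
R2 ← R2 − 6·R1.
Rank is 1 with 2 unknowns, leaving y free.

infinitely many solutions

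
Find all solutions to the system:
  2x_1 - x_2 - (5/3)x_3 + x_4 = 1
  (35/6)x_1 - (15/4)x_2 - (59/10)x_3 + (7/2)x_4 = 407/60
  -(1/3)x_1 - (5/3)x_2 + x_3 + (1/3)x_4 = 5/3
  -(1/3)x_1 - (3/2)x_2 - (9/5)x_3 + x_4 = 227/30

infinitely many solutions

Row-reduce:
R1 ← R1 / (2).
R2 ← R2 − 35/6·R1.
R3 ← R3 + 1/3·R1.
R4 ← R4 + 1/3·R1.
R2 ← R2 / (-5/6).
R1 ← R1 + 1/2·R2.
R3 ← R3 + 11/6·R2.
R4 ← R4 + 5/3·R2.
R3 ← R3 / (2707/900).
R1 ← R1 + 21/100·R3.
R2 ← R2 − 187/150·R3.
Rank is 3 with 4 unknowns, leaving x_4 free.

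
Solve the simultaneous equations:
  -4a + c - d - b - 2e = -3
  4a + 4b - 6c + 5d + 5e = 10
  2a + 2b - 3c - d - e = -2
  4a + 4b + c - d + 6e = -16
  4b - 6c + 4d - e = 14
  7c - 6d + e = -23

no solution

Row-reduce:
R1 ← R1 / (-4).
R2 ← R2 − 4·R1.
R3 ← R3 − 2·R1.
R4 ← R4 − 4·R1.
R2 ← R2 / (3).
R1 ← R1 − 1/4·R2.
R3 ← R3 − 3/2·R2.
R4 ← R4 − 3·R2.
R5 ← R5 − 4·R2.
Swap R3 and R4.
R3 ← R3 / (7).
R1 ← R1 − 1/6·R3.
R2 ← R2 + 5/3·R3.
R5 ← R5 − 2/3·R3.
R6 ← R6 − 7·R3.
R4 ← R4 / (-7/2).
R1 ← R1 − 5/84·R4.
R2 ← R2 + 2/21·R4.
R3 ← R3 + 6/7·R4.
R5 ← R5 + 16/21·R4.
R5 ← R5 / (-13/3).
R1 ← R1 − 1/6·R5.
R2 ← R2 − 4/3·R5.
R3 ← R3 − 1·R5.
R4 ← R4 − 1·R5.
Row 6 reduces to 0 = 3, a contradiction. The system is inconsistent.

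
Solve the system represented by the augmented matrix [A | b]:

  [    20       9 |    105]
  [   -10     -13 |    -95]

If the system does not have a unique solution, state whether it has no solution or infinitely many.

x_1 = 3, x_2 = 5

Row-reduce the augmented matrix:
R1 ← R1 / (20).
R2 ← R2 + 10·R1.
R2 ← R2 / (-17/2).
R1 ← R1 − 9/20·R2.
Reading off the reduced rows gives x_1 = 3, x_2 = 5.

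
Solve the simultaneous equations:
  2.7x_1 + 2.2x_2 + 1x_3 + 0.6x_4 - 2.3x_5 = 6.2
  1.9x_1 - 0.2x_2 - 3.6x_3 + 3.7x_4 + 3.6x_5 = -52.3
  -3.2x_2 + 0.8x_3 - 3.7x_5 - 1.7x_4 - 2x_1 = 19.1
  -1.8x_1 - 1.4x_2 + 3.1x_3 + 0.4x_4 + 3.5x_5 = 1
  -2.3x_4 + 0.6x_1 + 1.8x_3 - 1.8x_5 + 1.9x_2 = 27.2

x_1 = -6, x_2 = 5, x_3 = 4, x_4 = -3, x_5 = -4

Row-reduce the augmented matrix:
R1 ← R1 / (27/10).
R2 ← R2 − 19/10·R1.
R3 ← R3 + 2·R1.
R4 ← R4 + 9/5·R1.
R5 ← R5 − 3/5·R1.
R2 ← R2 / (-236/135).
R1 ← R1 − 22/27·R2.
R3 ← R3 + 212/135·R2.
R4 ← R4 − 1/15·R2.
R5 ← R5 − 127/90·R2.
R3 ← R3 / (319/59).
R1 ← R1 + 193/118·R3.
R2 ← R2 − 581/236·R3.
R4 ← R4 − 4251/1180·R3.
R5 ← R5 + 895/472·R3.
R4 ← R4 / (237557/63800).
R1 ← R1 − 3059/6380·R4.
R2 ← R2 − 477/12760·R4.
R3 ← R3 + 1239/1595·R4.
R5 ← R5 + 32167/25520·R4.
R5 ← R5 / (119713/50012).
R1 ← R1 + 32720/12503·R5.
R2 ← R2 − 722433/475114·R5.
R3 ← R3 + 2818/237557·R5.
R4 ← R4 − 567161/237557·R5.
Reading off the reduced rows gives x_1 = -6, x_2 = 5, x_3 = 4, x_4 = -3, x_5 = -4.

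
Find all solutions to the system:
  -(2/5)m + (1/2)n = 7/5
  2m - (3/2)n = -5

m = -1, n = 2

Row-reduce the augmented matrix:
R1 ← R1 / (-2/5).
R2 ← R2 − 2·R1.
R1 ← R1 + 5/4·R2.
Reading off the reduced rows gives m = -1, n = 2.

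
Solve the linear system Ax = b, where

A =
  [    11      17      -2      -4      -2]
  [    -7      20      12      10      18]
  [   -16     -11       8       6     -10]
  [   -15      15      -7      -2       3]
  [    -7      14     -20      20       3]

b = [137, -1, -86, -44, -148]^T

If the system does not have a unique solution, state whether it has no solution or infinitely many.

x_1 = 5, x_2 = 4, x_3 = 4, x_4 = -4, x_5 = -3

Row-reduce the augmented matrix:
R1 ← R1 / (11).
R2 ← R2 + 7·R1.
R3 ← R3 + 16·R1.
R4 ← R4 + 15·R1.
R5 ← R5 + 7·R1.
R2 ← R2 / (339/11).
R1 ← R1 − 17/11·R2.
R3 ← R3 − 151/11·R2.
R4 ← R4 − 420/11·R2.
R5 ← R5 − 273/11·R2.
R3 ← R3 / (106/339).
R1 ← R1 + 244/339·R3.
R2 ← R2 − 118/339·R3.
R4 ← R4 + 2601/113·R3.
R5 ← R5 + 3380/113·R3.
R4 ← R4 / (-13130/53).
R1 ← R1 + 422/53·R4.
R2 ← R2 − 198/53·R4.
R3 ← R3 + 532/53·R4.
R5 ← R5 + 15306/53·R4.
R5 ← R5 / (-1236817/6565).
R1 ← R1 − 6176/6565·R5.
R2 ← R2 − 1956/6565·R5.
R3 ← R3 + 23359/6565·R5.
R4 ← R4 − 40259/6565·R5.
Reading off the reduced rows gives x_1 = 5, x_2 = 4, x_3 = 4, x_4 = -4, x_5 = -3.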